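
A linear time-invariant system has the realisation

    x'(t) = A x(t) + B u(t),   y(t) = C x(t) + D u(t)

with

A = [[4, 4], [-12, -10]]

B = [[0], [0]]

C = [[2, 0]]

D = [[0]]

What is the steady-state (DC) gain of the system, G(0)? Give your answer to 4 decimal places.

0.0000

G(0) = C(-A)^{-1}B + D = -C A^{-1} B + D.
det A = 8, so A^{-1} = (1/8)·adj(A) = [[-5/4, -1/2], [3/2, 1/2]]
A^{-1} B = [0, 0]^T
C A^{-1} B = 0
G(0) = D - C A^{-1} B = 0 - (0) = 0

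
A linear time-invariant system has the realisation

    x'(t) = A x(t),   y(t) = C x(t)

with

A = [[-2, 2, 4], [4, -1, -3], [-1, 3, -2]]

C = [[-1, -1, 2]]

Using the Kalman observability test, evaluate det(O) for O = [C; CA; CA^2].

388

CA = [[-4, 5, -5]]
CA^2 = [[33, -28, -21]]
Observability matrix O = [C; CA; CA^2] = [[-1, -1, 2], [-4, 5, -5], [33, -28, -21]]
Expanding along the first row, det(O) = (-1)·(5·(-21) - (-5)·(-28)) - (-1)·((-4)·(-21) - (-5)·33) + 2·((-4)·(-28) - 5·33) = (-1)·(-245) - (-1)·249 + 2·(-53) = 388
Since det(O) ≠ 0, rank(O) = 3 and the system is completely observable.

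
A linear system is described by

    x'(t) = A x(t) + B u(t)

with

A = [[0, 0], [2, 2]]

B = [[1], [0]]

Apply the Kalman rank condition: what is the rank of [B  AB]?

2

AB = [[0], [2]]
Controllability matrix C = [B  AB] = [[1, 0], [0, 2]]
det(C) = 1·2 - 0·0 = 2 - 0 = 2 ≠ 0, so rank(C) = 2.
rank(C) = 2 = n, so the pair (A, B) is completely controllable.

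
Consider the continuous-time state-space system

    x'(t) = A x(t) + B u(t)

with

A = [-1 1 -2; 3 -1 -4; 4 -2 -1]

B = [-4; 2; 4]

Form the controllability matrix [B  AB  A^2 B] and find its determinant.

-1616

AB = [[-2], [-30], [-24]]
A^2B = [[20], [120], [76]]
Controllability matrix C = [B  AB  A^2B] = [[-4, -2, 20], [2, -30, 120], [4, -24, 76]]
Expanding along the first row, det(C) = (-4)·((-30)·76 - 120·(-24)) - (-2)·(2·76 - 120·4) + 20·(2·(-24) - (-30)·4) = (-4)·600 - (-2)·(-328) + 20·72 = -1616
Since det(C) ≠ 0, rank(C) = 3 and the system is completely controllable.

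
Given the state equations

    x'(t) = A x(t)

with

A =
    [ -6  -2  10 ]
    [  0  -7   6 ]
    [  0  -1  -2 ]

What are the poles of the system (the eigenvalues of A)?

-6, -5, -4

det(sI - A) = s^3 - (tr A)s^2 + (M11 + M22 + M33)s - det A, where Mii is the 2×2 principal minor of A obtained by deleting row i and column i.
tr A = (-6) + (-7) + (-2) = -15; M11 = (-7)·(-2) - 6·(-1) = 14 - (-6) = 20; M22 = (-6)·(-2) - 10·0 = 12 - 0 = 12; M33 = (-6)·(-7) - (-2)·0 = 42 - 0 = 42; sum of minors = 74.
det A = (-6)·((-7)·(-2) - 6·(-1)) - (-2)·(0·(-2) - 6·0) + 10·(0·(-1) - (-7)·0) = (-6)·20 - (-2)·0 + 10·0 = -120.
So p(s) = det(sI - A) = s^3 + 15s^2 + 74s + 120.
Rational-root test: any integer root divides 120. Testing small divisors, s = -4 works: p(-4) = -64 + 240 + (-296) + 120 = 0, so (s + 4) is a factor.
Dividing, p(s) = (s + 4)(s^2 + 11s + 30).
Factor s^2 + 11s + 30: two numbers with sum -11 and product 30 are -5 and -6, so s^2 + 11s + 30 = (s + 5)(s + 6).
Hence p(s) = (s + 4) (s + 5) (s + 6), with roots -6, -5, -4.
All eigenvalues have negative real part, so the system is asymptotically stable.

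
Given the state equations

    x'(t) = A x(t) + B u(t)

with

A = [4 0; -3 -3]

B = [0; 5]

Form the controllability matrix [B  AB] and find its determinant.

0

AB = [[0], [-15]]
Controllability matrix C = [B  AB] = [[0, 0], [5, -15]]
det(C) = 0·(-15) - 0·5 = 0 - 0 = 0
Since det(C) = 0, rank(C) < 2 and the system is not completely controllable.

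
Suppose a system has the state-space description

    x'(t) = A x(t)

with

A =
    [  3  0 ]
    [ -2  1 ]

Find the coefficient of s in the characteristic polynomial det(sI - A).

-4

For a 2×2 matrix, det(sI - A) = s^2 - (tr A)s + det A.
tr A = 4, det A = 3.
So p(s) = s^2 - 4s + 3.
The coefficient of s is -4.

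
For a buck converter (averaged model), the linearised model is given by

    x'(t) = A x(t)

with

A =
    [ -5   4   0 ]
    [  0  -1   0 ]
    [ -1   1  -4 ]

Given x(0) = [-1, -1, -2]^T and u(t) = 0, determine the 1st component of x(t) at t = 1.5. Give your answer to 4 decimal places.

-0.2231

det(sI - A) = s^3 - (tr A)s^2 + (M11 + M22 + M33)s - det A, where Mii is the 2×2 principal minor of A obtained by deleting row i and column i.
tr A = (-5) + (-1) + (-4) = -10; M11 = (-1)·(-4) - 0·1 = 4 - 0 = 4; M22 = (-5)·(-4) - 0·(-1) = 20 - 0 = 20; M33 = (-5)·(-1) - 4·0 = 5 - 0 = 5; sum of minors = 29.
det A = (-5)·((-1)·(-4) - 0·1) - 4·(0·(-4) - 0·(-1)) + 0·(0·1 - (-1)·(-1)) = (-5)·4 - 4·0 + 0·(-1) = -20.
So p(s) = det(sI - A) = s^3 + 10s^2 + 29s + 20.
Rational-root test: any integer root divides 20. Testing small divisors, s = -1 works: p(-1) = -1 + 10 + (-29) + 20 = 0, so (s + 1) is a factor.
Dividing, p(s) = (s + 1)(s^2 + 9s + 20).
Factor s^2 + 9s + 20: two numbers with sum -9 and product 20 are -4 and -5, so s^2 + 9s + 20 = (s + 4)(s + 5).
Hence p(s) = (s + 1) (s + 4) (s + 5), with roots -5, -4, -1.
The eigenvalues -5, -4, -1 are distinct and real, so A is diagonalisable and x(t) = e^{At} x(0) = V diag(e^{λ_i t}) V^{-1} x(0), where the columns of V are the eigenvectors.
λ = -5: A - (-5)I = [[0, 4, 0], [0, 4, 0], [-1, 1, 1]]. v must be orthogonal to every row; (row 1) × (row 3) = [4, 0, 4], so take v_1 = [1, 0, 1]^T.
λ = -4: A - (-4)I = [[-1, 4, 0], [0, 3, 0], [-1, 1, 0]]. v must be orthogonal to every row; (row 1) × (row 2) = [0, 0, -3], so take v_2 = [0, 0, 1]^T.
λ = -1: A - (-1)I = [[-4, 4, 0], [0, 0, 0], [-1, 1, -3]]. v must be orthogonal to every row; (row 1) × (row 3) = [-12, -12, 0], so take v_3 = [-1, -1, 0]^T.
V = [v_1 v_2 v_3] = [[1, 0, -1], [0, 0, -1], [1, 1, 0]] has det V = 1, so V^{-1} = adj(V)/det V = [[1, -1, 0], [-1, 1, 1], [0, -1, 0]].
Modal coordinates z(0) = V^{-1} x(0): 1·(-1) + (-1)·(-1) + 0·(-2) = 0; (-1)·(-1) + 1·(-1) + 1·(-2) = -2; 0·(-1) + (-1)·(-1) + 0·(-2) = 1; so z(0) = [0, -2, 1]^T.
x_1(t) = Σ_i (v_i)_1 · z_i(0) · e^{λ_i t} (row 1 of V times the modal terms).
x_1(1.5) = 1·0·e^{-5·1.5} + 0·(-2)·e^{-4·1.5} + (-1)·1·e^{-1·1.5} = 0·0.000553 + 0·0.002479 + (-1)·0.223130 = -0.2231.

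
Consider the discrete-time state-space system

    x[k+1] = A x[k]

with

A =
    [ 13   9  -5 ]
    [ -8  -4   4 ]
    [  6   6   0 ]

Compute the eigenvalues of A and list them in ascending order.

2, 3, 4

det(zI - A) = z^3 - (tr A)z^2 + (M11 + M22 + M33)z - det A, where Mii is the 2×2 principal minor of A obtained by deleting row i and column i.
tr A = 13 + (-4) + 0 = 9; M11 = (-4)·0 - 4·6 = 0 - 24 = -24; M22 = 13·0 - (-5)·6 = 0 - (-30) = 30; M33 = 13·(-4) - 9·(-8) = -52 - (-72) = 20; sum of minors = 26.
det A = 13·((-4)·0 - 4·6) - 9·((-8)·0 - 4·6) + (-5)·((-8)·6 - (-4)·6) = 13·(-24) - 9·(-24) + (-5)·(-24) = 24.
So p(z) = det(zI - A) = z^3 - 9z^2 + 26z - 24.
Rational-root test: any integer root divides -24. Testing small divisors, z = 2 works: p(2) = 8 + (-36) + 52 + (-24) = 0, so (z - 2) is a factor.
Dividing, p(z) = (z - 2)(z^2 - 7z + 12).
Factor z^2 - 7z + 12: two numbers with sum 7 and product 12 are 4 and 3, so z^2 - 7z + 12 = (z - 4)(z - 3).
Hence p(z) = (z - 4) (z - 3) (z - 2), with roots 2, 3, 4.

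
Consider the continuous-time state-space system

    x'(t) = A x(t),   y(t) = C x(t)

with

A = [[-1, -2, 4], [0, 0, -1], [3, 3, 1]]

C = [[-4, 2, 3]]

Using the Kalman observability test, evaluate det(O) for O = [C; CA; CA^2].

CA = [[13, 17, -15]]
CA^2 = [[-58, -71, 20]]
Observability matrix O = [C; CA; CA^2] = [[-4, 2, 3], [13, 17, -15], [-58, -71, 20]]
Expanding along the first row, det(O) = (-4)·(17·20 - (-15)·(-71)) - 2·(13·20 - (-15)·(-58)) + 3·(13·(-71) - 17·(-58)) = (-4)·(-725) - 2·(-610) + 3·63 = 4309
Since det(O) ≠ 0, rank(O) = 3 and the system is completely observable.

4309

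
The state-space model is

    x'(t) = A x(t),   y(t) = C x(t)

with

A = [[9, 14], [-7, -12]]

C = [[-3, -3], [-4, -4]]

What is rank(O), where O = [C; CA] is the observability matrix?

1

CA = [[-6, -6], [-8, -8]]
Observability matrix O = [C; CA] = [[-3, -3], [-4, -4], [-6, -6], [-8, -8]]
Every row of O is a scalar multiple of row 1 = [-3, -3] (multipliers 1, 4/3, 2, 8/3), so the rows span a one-dimensional space.
O ≠ 0, hence rank(O) = 1.
rank(O) = 1 < n = 2, so the pair (A, C) is not completely observable.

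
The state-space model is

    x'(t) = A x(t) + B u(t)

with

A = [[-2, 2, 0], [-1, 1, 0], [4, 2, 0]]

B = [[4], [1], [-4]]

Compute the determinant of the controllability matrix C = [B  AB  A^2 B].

AB = [[-6], [-3], [18]]
A^2B = [[6], [3], [-30]]
Controllability matrix C = [B  AB  A^2B] = [[4, -6, 6], [1, -3, 3], [-4, 18, -30]]
Expanding along the first row, det(C) = 4·((-3)·(-30) - 3·18) - (-6)·(1·(-30) - 3·(-4)) + 6·(1·18 - (-3)·(-4)) = 4·36 - (-6)·(-18) + 6·6 = 72
Since det(C) ≠ 0, rank(C) = 3 and the system is completely controllable.

72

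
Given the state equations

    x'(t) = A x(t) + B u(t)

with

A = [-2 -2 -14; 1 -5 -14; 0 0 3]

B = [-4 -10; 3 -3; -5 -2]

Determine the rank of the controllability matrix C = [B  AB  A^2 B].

AB = [[72, 54], [51, 33], [-15, -6]]
A^2B = [[-36, -90], [27, -27], [-45, -18]]
Controllability matrix C = [B  AB  A^2B] = [[-4, -10, 72, 54, -36, -90], [3, -3, 51, 33, 27, -27], [-5, -2, -15, -6, -45, -18]]
The rows r1, r2, r3 of C are linearly dependent: -r1 + 2·r2 + 2·r3 = 0 (check each entry), so rank(C) ≤ 2.
The 2×2 minor from rows 1, 2, columns 1, 2 is (-4)·(-3) - (-10)·3 = 12 - (-30) = 42 ≠ 0, so rank(C) = 2.
rank(C) = 2 < n = 3, so the pair (A, B) is not completely controllable.

2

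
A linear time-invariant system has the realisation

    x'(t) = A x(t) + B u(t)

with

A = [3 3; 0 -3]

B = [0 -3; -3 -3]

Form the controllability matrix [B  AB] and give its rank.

AB = [[-9, -18], [9, 9]]
Controllability matrix C = [B  AB] = [[0, -3, -9, -18], [-3, -3, 9, 9]]
Take the 2×2 submatrix of C formed by columns 1, 2: [[0, -3], [-3, -3]]. Its determinant is 0·(-3) - (-3)·(-3) = 0 - 9 = -9 ≠ 0.
So rank(C) ≥ 2; since C has 2 rows, rank(C) = 2.
rank(C) = 2 = n, so the pair (A, B) is completely controllable.

2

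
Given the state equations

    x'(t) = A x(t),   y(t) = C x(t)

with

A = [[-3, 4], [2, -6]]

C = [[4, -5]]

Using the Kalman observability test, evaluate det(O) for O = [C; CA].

74

CA = [[-22, 46]]
Observability matrix O = [C; CA] = [[4, -5], [-22, 46]]
det(O) = 4·46 - (-5)·(-22) = 184 - 110 = 74
Since det(O) ≠ 0, rank(O) = 2 and the system is completely observable.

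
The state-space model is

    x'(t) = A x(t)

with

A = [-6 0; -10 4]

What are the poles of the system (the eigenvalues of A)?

det(sI - A) = s^2 - (tr A)s + det A, with tr A = (-6) + 4 = -2 and det A = (-6)·4 - 0·(-10) = -24 - 0 = -24.
So p(s) = det(sI - A) = s^2 + 2s - 24.
Factor s^2 + 2s - 24: two numbers with sum -2 and product -24 are 4 and -6, so s^2 + 2s - 24 = (s - 4)(s + 6).
Hence p(s) = (s - 4) (s + 6), with roots -6, 4.
At least one eigenvalue has non-negative real part, so the system is not asymptotically stable.

-6, 4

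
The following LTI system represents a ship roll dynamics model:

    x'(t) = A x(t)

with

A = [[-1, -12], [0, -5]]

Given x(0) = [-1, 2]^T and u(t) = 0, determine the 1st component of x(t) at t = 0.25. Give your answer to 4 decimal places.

det(sI - A) = s^2 - (tr A)s + det A, with tr A = (-1) + (-5) = -6 and det A = (-1)·(-5) - (-12)·0 = 5 - 0 = 5.
So p(s) = det(sI - A) = s^2 + 6s + 5.
Factor s^2 + 6s + 5: two numbers with sum -6 and product 5 are -1 and -5, so s^2 + 6s + 5 = (s + 1)(s + 5).
Hence p(s) = (s + 1) (s + 5), with roots -5, -1.
The eigenvalues -5, -1 are distinct and real, so A is diagonalisable and x(t) = e^{At} x(0) = V diag(e^{λ_i t}) V^{-1} x(0), where the columns of V are the eigenvectors.
λ = -5: A - (-5)I = [[4, -12], [0, 0]]. Row 1 gives 4·v1 + (-12)·v2 = 0, so take v_1 = [-3, -1]^T.
λ = -1: A - (-1)I = [[0, -12], [0, -4]]. Row 1 gives 0·v1 + (-12)·v2 = 0, so take v_2 = [1, 0]^T.
V = [v_1 v_2] = [[-3, 1], [-1, 0]] has det V = 1, so V^{-1} = adj(V)/det V = [[0, -1], [1, -3]].
Modal coordinates z(0) = V^{-1} x(0): 0·(-1) + (-1)·2 = -2; 1·(-1) + (-3)·2 = -7; so z(0) = [-2, -7]^T.
x_1(t) = Σ_i (v_i)_1 · z_i(0) · e^{λ_i t} (row 1 of V times the modal terms).
x_1(0.25) = (-3)·(-2)·e^{-5·0.25} + 1·(-7)·e^{-1·0.25} = 6·0.286505 + (-7)·0.778801 = -3.7326.

-3.7326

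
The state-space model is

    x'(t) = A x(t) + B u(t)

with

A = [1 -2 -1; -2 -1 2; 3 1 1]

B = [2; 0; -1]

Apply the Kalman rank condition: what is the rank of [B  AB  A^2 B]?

AB = [[3], [-6], [5]]
A^2B = [[10], [10], [8]]
Controllability matrix C = [B  AB  A^2B] = [[2, 3, 10], [0, -6, 10], [-1, 5, 8]]
det(C) = 2·((-6)·8 - 10·5) - 3·(0·8 - 10·(-1)) + 10·(0·5 - (-6)·(-1)) = 2·(-98) - 3·10 + 10·(-6) = -286 ≠ 0, so rank(C) = 3.
rank(C) = 3 = n, so the pair (A, B) is completely controllable.

3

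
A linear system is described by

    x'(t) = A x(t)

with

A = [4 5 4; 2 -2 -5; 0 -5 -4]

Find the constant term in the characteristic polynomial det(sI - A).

68

Expand det(sI - A) for the 3×3 matrix.
p(s) = s^3 + 2s^2 - 51s + 68.
(Check: constant term = det(-A) = (-1)^3 det A = 68; coefficient of s^2 = -tr A = 2.)
The constant term is 68.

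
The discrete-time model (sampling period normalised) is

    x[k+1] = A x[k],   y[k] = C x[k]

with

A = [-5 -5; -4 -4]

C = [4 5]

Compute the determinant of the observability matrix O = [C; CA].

40

CA = [[-40, -40]]
Observability matrix O = [C; CA] = [[4, 5], [-40, -40]]
det(O) = 4·(-40) - 5·(-40) = -160 - (-200) = 40
Since det(O) ≠ 0, rank(O) = 2 and the system is completely observable.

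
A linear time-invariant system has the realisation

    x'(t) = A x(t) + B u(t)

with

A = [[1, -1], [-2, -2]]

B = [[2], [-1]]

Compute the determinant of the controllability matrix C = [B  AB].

-1

AB = [[3], [-2]]
Controllability matrix C = [B  AB] = [[2, 3], [-1, -2]]
det(C) = 2·(-2) - 3·(-1) = -4 - (-3) = -1
Since det(C) ≠ 0, rank(C) = 2 and the system is completely controllable.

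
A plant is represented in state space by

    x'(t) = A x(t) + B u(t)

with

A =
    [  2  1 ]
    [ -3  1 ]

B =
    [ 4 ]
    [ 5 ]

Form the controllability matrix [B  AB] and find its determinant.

AB = [[13], [-7]]
Controllability matrix C = [B  AB] = [[4, 13], [5, -7]]
det(C) = 4·(-7) - 13·5 = -28 - 65 = -93
Since det(C) ≠ 0, rank(C) = 2 and the system is completely controllable.

-93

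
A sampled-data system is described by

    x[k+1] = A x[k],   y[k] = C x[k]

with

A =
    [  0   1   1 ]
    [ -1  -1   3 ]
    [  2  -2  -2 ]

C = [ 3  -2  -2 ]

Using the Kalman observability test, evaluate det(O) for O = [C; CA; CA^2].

404

CA = [[-2, 9, 1]]
CA^2 = [[-7, -13, 23]]
Observability matrix O = [C; CA; CA^2] = [[3, -2, -2], [-2, 9, 1], [-7, -13, 23]]
Expanding along the first row, det(O) = 3·(9·23 - 1·(-13)) - (-2)·((-2)·23 - 1·(-7)) + (-2)·((-2)·(-13) - 9·(-7)) = 3·220 - (-2)·(-39) + (-2)·89 = 404
Since det(O) ≠ 0, rank(O) = 3 and the system is completely observable.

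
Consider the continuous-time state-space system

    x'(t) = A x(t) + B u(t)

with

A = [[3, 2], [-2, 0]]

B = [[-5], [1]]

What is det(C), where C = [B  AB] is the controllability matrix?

-37

AB = [[-13], [10]]
Controllability matrix C = [B  AB] = [[-5, -13], [1, 10]]
det(C) = (-5)·10 - (-13)·1 = -50 - (-13) = -37
Since det(C) ≠ 0, rank(C) = 2 and the system is completely controllable.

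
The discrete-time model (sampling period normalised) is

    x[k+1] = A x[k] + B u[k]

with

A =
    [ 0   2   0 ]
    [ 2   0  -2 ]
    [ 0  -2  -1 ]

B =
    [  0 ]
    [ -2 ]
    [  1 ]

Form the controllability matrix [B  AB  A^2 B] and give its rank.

3

AB = [[-4], [-2], [3]]
A^2B = [[-4], [-14], [1]]
Controllability matrix C = [B  AB  A^2B] = [[0, -4, -4], [-2, -2, -14], [1, 3, 1]]
det(C) = 0·((-2)·1 - (-14)·3) - (-4)·((-2)·1 - (-14)·1) + (-4)·((-2)·3 - (-2)·1) = 0·40 - (-4)·12 + (-4)·(-4) = 64 ≠ 0, so rank(C) = 3.
rank(C) = 3 = n, so the pair (A, B) is completely controllable.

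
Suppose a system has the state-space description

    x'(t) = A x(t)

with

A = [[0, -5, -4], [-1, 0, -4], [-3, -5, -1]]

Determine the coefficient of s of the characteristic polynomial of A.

-37

Expand det(sI - A) for the 3×3 matrix.
p(s) = s^3 + s^2 - 37s + 75.
(Check: constant term = det(-A) = (-1)^3 det A = 75; coefficient of s^2 = -tr A = 1.)
The coefficient of s is -37.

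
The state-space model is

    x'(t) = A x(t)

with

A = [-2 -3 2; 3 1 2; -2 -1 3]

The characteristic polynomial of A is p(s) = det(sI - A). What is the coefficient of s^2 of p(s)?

-2

Expand det(sI - A) for the 3×3 matrix.
p(s) = s^3 - 2s^2 + 10s - 27.
(Check: constant term = det(-A) = (-1)^3 det A = -27; coefficient of s^2 = -tr A = -2.)
The coefficient of s^2 is -2.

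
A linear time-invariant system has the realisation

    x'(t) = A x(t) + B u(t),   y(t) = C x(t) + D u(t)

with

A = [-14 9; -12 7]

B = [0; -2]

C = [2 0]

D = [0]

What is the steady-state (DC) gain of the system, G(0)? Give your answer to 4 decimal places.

G(0) = C(-A)^{-1}B + D = -C A^{-1} B + D.
det A = 10, so A^{-1} = (1/10)·adj(A) = [[7/10, -9/10], [6/5, -7/5]]
A^{-1} B = [9/5, 14/5]^T
C A^{-1} B = 18/5
G(0) = D - C A^{-1} B = 0 - (18/5) = -18/5 ≈ -3.6000

-3.6000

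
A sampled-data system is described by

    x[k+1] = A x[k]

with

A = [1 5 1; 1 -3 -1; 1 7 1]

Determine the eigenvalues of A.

det(zI - A) = z^3 - (tr A)z^2 + (M11 + M22 + M33)z - det A, where Mii is the 2×2 principal minor of A obtained by deleting row i and column i.
tr A = 1 + (-3) + 1 = -1; M11 = (-3)·1 - (-1)·7 = -3 - (-7) = 4; M22 = 1·1 - 1·1 = 1 - 1 = 0; M33 = 1·(-3) - 5·1 = -3 - 5 = -8; sum of minors = -4.
det A = 1·((-3)·1 - (-1)·7) - 5·(1·1 - (-1)·1) + 1·(1·7 - (-3)·1) = 1·4 - 5·2 + 1·10 = 4.
So p(z) = det(zI - A) = z^3 + z^2 - 4z - 4.
Rational-root test: any integer root divides -4. Testing small divisors, z = -1 works: p(-1) = -1 + 1 + 4 + (-4) = 0, so (z + 1) is a factor.
Dividing, p(z) = (z + 1)(z^2 - 4).
Factor z^2 - 4: two numbers with sum 0 and product -4 are 2 and -2, so z^2 - 4 = (z - 2)(z + 2).
Hence p(z) = (z - 2) (z + 1) (z + 2), with roots -2, -1, 2.

-2, -1, 2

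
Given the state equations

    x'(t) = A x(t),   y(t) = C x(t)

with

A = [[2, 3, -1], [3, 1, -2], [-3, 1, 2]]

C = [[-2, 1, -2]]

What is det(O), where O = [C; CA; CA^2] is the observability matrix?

-81

CA = [[5, -7, -4]]
CA^2 = [[1, 4, 1]]
Observability matrix O = [C; CA; CA^2] = [[-2, 1, -2], [5, -7, -4], [1, 4, 1]]
Expanding along the first row, det(O) = (-2)·((-7)·1 - (-4)·4) - 1·(5·1 - (-4)·1) + (-2)·(5·4 - (-7)·1) = (-2)·9 - 1·9 + (-2)·27 = -81
Since det(O) ≠ 0, rank(O) = 3 and the system is completely observable.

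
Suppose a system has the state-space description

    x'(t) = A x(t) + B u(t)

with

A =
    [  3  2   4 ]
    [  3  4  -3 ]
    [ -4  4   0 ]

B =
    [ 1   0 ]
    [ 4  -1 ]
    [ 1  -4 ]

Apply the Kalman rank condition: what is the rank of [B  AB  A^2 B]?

AB = [[15, -18], [16, 8], [12, -4]]
A^2B = [[125, -54], [73, -10], [4, 104]]
Controllability matrix C = [B  AB  A^2B] = [[1, 0, 15, -18, 125, -54], [4, -1, 16, 8, 73, -10], [1, -4, 12, -4, 4, 104]]
Take the 3×3 submatrix of C formed by columns 1, 2, 3: [[1, 0, 15], [4, -1, 16], [1, -4, 12]]. Its determinant is 1·((-1)·12 - 16·(-4)) - 0·(4·12 - 16·1) + 15·(4·(-4) - (-1)·1) = 1·52 - 0·32 + 15·(-15) = -173 ≠ 0.
So rank(C) ≥ 3; since C has 3 rows, rank(C) = 3.
rank(C) = 3 = n, so the pair (A, B) is completely controllable.

3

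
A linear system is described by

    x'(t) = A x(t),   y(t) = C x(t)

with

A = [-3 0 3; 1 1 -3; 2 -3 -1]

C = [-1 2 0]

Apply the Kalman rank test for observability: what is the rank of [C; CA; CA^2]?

3

CA = [[5, 2, -9]]
CA^2 = [[-31, 29, 18]]
Observability matrix O = [C; CA; CA^2] = [[-1, 2, 0], [5, 2, -9], [-31, 29, 18]]
det(O) = (-1)·(2·18 - (-9)·29) - 2·(5·18 - (-9)·(-31)) + 0·(5·29 - 2·(-31)) = (-1)·297 - 2·(-189) + 0·207 = 81 ≠ 0, so rank(O) = 3.
rank(O) = 3 = n, so the pair (A, C) is completely observable.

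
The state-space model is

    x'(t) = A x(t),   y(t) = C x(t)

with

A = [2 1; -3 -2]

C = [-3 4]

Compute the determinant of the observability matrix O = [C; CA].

105

CA = [[-18, -11]]
Observability matrix O = [C; CA] = [[-3, 4], [-18, -11]]
det(O) = (-3)·(-11) - 4·(-18) = 33 - (-72) = 105
Since det(O) ≠ 0, rank(O) = 2 and the system is completely observable.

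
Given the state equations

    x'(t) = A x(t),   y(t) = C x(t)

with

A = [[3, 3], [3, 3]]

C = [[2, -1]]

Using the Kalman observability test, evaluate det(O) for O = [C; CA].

9

CA = [[3, 3]]
Observability matrix O = [C; CA] = [[2, -1], [3, 3]]
det(O) = 2·3 - (-1)·3 = 6 - (-3) = 9
Since det(O) ≠ 0, rank(O) = 2 and the system is completely observable.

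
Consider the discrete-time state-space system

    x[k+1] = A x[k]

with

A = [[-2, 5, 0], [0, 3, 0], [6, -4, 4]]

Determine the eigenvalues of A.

det(zI - A) = z^3 - (tr A)z^2 + (M11 + M22 + M33)z - det A, where Mii is the 2×2 principal minor of A obtained by deleting row i and column i.
tr A = (-2) + 3 + 4 = 5; M11 = 3·4 - 0·(-4) = 12 - 0 = 12; M22 = (-2)·4 - 0·6 = -8 - 0 = -8; M33 = (-2)·3 - 5·0 = -6 - 0 = -6; sum of minors = -2.
det A = (-2)·(3·4 - 0·(-4)) - 5·(0·4 - 0·6) + 0·(0·(-4) - 3·6) = (-2)·12 - 5·0 + 0·(-18) = -24.
So p(z) = det(zI - A) = z^3 - 5z^2 - 2z + 24.
Rational-root test: any integer root divides 24. Testing small divisors, z = -2 works: p(-2) = -8 + (-20) + 4 + 24 = 0, so (z + 2) is a factor.
Dividing, p(z) = (z + 2)(z^2 - 7z + 12).
Factor z^2 - 7z + 12: two numbers with sum 7 and product 12 are 4 and 3, so z^2 - 7z + 12 = (z - 4)(z - 3).
Hence p(z) = (z - 4) (z - 3) (z + 2), with roots -2, 3, 4.

-2, 3, 4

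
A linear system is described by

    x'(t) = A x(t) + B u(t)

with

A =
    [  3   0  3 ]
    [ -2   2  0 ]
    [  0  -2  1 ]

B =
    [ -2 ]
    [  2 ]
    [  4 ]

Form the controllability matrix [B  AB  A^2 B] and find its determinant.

AB = [[6], [8], [0]]
A^2B = [[18], [4], [-16]]
Controllability matrix C = [B  AB  A^2B] = [[-2, 6, 18], [2, 8, 4], [4, 0, -16]]
Expanding along the first row, det(C) = (-2)·(8·(-16) - 4·0) - 6·(2·(-16) - 4·4) + 18·(2·0 - 8·4) = (-2)·(-128) - 6·(-48) + 18·(-32) = -32
Since det(C) ≠ 0, rank(C) = 3 and the system is completely controllable.

-32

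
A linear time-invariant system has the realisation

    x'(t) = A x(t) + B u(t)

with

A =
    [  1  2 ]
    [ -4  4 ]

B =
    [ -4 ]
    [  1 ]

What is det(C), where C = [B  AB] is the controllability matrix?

AB = [[-2], [20]]
Controllability matrix C = [B  AB] = [[-4, -2], [1, 20]]
det(C) = (-4)·20 - (-2)·1 = -80 - (-2) = -78
Since det(C) ≠ 0, rank(C) = 2 and the system is completely controllable.

-78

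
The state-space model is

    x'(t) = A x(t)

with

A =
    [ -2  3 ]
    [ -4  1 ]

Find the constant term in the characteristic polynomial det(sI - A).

For a 2×2 matrix, det(sI - A) = s^2 - (tr A)s + det A.
tr A = -1, det A = 10.
So p(s) = s^2 + s + 10.
The constant term is 10.

10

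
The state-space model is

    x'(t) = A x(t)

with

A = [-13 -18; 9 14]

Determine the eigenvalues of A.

-4, 5

det(sI - A) = s^2 - (tr A)s + det A, with tr A = (-13) + 14 = 1 and det A = (-13)·14 - (-18)·9 = -182 - (-162) = -20.
So p(s) = det(sI - A) = s^2 - s - 20.
Factor s^2 - s - 20: two numbers with sum 1 and product -20 are 5 and -4, so s^2 - s - 20 = (s - 5)(s + 4).
Hence p(s) = (s - 5) (s + 4), with roots -4, 5.
At least one eigenvalue has non-negative real part, so the system is not asymptotically stable.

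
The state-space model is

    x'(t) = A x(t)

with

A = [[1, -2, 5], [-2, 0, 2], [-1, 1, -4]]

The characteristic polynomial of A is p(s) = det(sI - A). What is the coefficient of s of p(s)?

-5

Expand det(sI - A) for the 3×3 matrix.
p(s) = s^3 + 3s^2 - 5s - 8.
(Check: constant term = det(-A) = (-1)^3 det A = -8; coefficient of s^2 = -tr A = 3.)
The coefficient of s is -5.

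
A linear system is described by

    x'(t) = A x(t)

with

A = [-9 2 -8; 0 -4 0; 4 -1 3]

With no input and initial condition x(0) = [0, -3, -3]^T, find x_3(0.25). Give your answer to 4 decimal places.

-3.5692

det(sI - A) = s^3 - (tr A)s^2 + (M11 + M22 + M33)s - det A, where Mii is the 2×2 principal minor of A obtained by deleting row i and column i.
tr A = (-9) + (-4) + 3 = -10; M11 = (-4)·3 - 0·(-1) = -12 - 0 = -12; M22 = (-9)·3 - (-8)·4 = -27 - (-32) = 5; M33 = (-9)·(-4) - 2·0 = 36 - 0 = 36; sum of minors = 29.
det A = (-9)·((-4)·3 - 0·(-1)) - 2·(0·3 - 0·4) + (-8)·(0·(-1) - (-4)·4) = (-9)·(-12) - 2·0 + (-8)·16 = -20.
So p(s) = det(sI - A) = s^3 + 10s^2 + 29s + 20.
Rational-root test: any integer root divides 20. Testing small divisors, s = -1 works: p(-1) = -1 + 10 + (-29) + 20 = 0, so (s + 1) is a factor.
Dividing, p(s) = (s + 1)(s^2 + 9s + 20).
Factor s^2 + 9s + 20: two numbers with sum -9 and product 20 are -4 and -5, so s^2 + 9s + 20 = (s + 4)(s + 5).
Hence p(s) = (s + 1) (s + 4) (s + 5), with roots -5, -4, -1.
The eigenvalues -5, -4, -1 are distinct and real, so A is diagonalisable and x(t) = e^{At} x(0) = V diag(e^{λ_i t}) V^{-1} x(0), where the columns of V are the eigenvectors.
λ = -5: A - (-5)I = [[-4, 2, -8], [0, 1, 0], [4, -1, 8]]. v must be orthogonal to every row; (row 1) × (row 2) = [8, 0, -4], so take v_1 = [2, 0, -1]^T.
λ = -4: A - (-4)I = [[-5, 2, -8], [0, 0, 0], [4, -1, 7]]. v must be orthogonal to every row; (row 1) × (row 3) = [6, 3, -3], so take v_2 = [2, 1, -1]^T.
λ = -1: A - (-1)I = [[-8, 2, -8], [0, -3, 0], [4, -1, 4]]. v must be orthogonal to every row; (row 1) × (row 2) = [-24, 0, 24], so take v_3 = [1, 0, -1]^T.
V = [v_1 v_2 v_3] = [[2, 2, 1], [0, 1, 0], [-1, -1, -1]] has det V = -1, so V^{-1} = adj(V)/det V = [[1, -1, 1], [0, 1, 0], [-1, 0, -2]].
Modal coordinates z(0) = V^{-1} x(0): 1·0 + (-1)·(-3) + 1·(-3) = 0; 0·0 + 1·(-3) + 0·(-3) = -3; (-1)·0 + 0·(-3) + (-2)·(-3) = 6; so z(0) = [0, -3, 6]^T.
x_3(t) = Σ_i (v_i)_3 · z_i(0) · e^{λ_i t} (row 3 of V times the modal terms).
x_3(0.25) = (-1)·0·e^{-5·0.25} + (-1)·(-3)·e^{-4·0.25} + (-1)·6·e^{-1·0.25} = 0·0.286505 + 3·0.367879 + (-6)·0.778801 = -3.5692.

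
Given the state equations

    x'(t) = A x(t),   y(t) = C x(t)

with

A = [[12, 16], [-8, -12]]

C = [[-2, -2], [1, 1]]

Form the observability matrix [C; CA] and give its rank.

1

CA = [[-8, -8], [4, 4]]
Observability matrix O = [C; CA] = [[-2, -2], [1, 1], [-8, -8], [4, 4]]
Every row of O is a scalar multiple of row 1 = [-2, -2] (multipliers 1, -1/2, 4, -2), so the rows span a one-dimensional space.
O ≠ 0, hence rank(O) = 1.
rank(O) = 1 < n = 2, so the pair (A, C) is not completely observable.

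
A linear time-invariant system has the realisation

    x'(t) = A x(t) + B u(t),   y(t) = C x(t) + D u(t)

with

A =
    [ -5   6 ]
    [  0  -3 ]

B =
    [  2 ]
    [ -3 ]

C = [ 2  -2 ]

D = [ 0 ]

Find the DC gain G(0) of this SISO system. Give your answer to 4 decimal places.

G(0) = C(-A)^{-1}B + D = -C A^{-1} B + D.
det A = 15, so A^{-1} = (1/15)·adj(A) = [[-1/5, -2/5], [0, -1/3]]
A^{-1} B = [4/5, 1]^T
C A^{-1} B = -2/5
G(0) = D - C A^{-1} B = 0 - (-2/5) = 2/5 ≈ 0.4000

0.4000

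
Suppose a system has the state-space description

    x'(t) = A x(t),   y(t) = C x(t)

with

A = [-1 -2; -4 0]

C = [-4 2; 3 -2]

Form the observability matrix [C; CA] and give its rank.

CA = [[-4, 8], [5, -6]]
Observability matrix O = [C; CA] = [[-4, 2], [3, -2], [-4, 8], [5, -6]]
Take the 2×2 submatrix of O formed by rows 1, 2: [[-4, 2], [3, -2]]. Its determinant is (-4)·(-2) - 2·3 = 8 - 6 = 2 ≠ 0.
So rank(O) ≥ 2; since O has 2 columns, rank(O) = 2.
rank(O) = 2 = n, so the pair (A, C) is completely observable.

2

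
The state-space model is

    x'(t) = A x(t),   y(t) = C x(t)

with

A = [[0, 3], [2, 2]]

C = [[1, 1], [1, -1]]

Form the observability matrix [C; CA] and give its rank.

2

CA = [[2, 5], [-2, 1]]
Observability matrix O = [C; CA] = [[1, 1], [1, -1], [2, 5], [-2, 1]]
Take the 2×2 submatrix of O formed by rows 1, 2: [[1, 1], [1, -1]]. Its determinant is 1·(-1) - 1·1 = -1 - 1 = -2 ≠ 0.
So rank(O) ≥ 2; since O has 2 columns, rank(O) = 2.
rank(O) = 2 = n, so the pair (A, C) is completely observable.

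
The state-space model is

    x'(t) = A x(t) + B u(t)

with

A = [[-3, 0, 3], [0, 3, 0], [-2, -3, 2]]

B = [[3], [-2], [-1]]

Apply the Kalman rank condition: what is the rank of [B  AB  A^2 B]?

3

AB = [[-12], [-6], [-2]]
A^2B = [[30], [-18], [38]]
Controllability matrix C = [B  AB  A^2B] = [[3, -12, 30], [-2, -6, -18], [-1, -2, 38]]
det(C) = 3·((-6)·38 - (-18)·(-2)) - (-12)·((-2)·38 - (-18)·(-1)) + 30·((-2)·(-2) - (-6)·(-1)) = 3·(-264) - (-12)·(-94) + 30·(-2) = -1980 ≠ 0, so rank(C) = 3.
rank(C) = 3 = n, so the pair (A, B) is completely controllable.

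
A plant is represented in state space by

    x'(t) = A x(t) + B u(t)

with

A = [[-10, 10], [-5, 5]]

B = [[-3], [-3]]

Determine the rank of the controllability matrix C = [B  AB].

AB = [[0], [0]]
Controllability matrix C = [B  AB] = [[-3, 0], [-3, 0]]
Every column of C is a scalar multiple of column 1 = [-3, -3] (multipliers 1, 0), so the columns span a one-dimensional space.
C ≠ 0, hence rank(C) = 1.
rank(C) = 1 < n = 2, so the pair (A, B) is not completely controllable.

1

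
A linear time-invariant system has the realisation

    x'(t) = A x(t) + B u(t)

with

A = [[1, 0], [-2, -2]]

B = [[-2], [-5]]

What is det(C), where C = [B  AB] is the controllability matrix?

-38

AB = [[-2], [14]]
Controllability matrix C = [B  AB] = [[-2, -2], [-5, 14]]
det(C) = (-2)·14 - (-2)·(-5) = -28 - 10 = -38
Since det(C) ≠ 0, rank(C) = 2 and the system is completely controllable.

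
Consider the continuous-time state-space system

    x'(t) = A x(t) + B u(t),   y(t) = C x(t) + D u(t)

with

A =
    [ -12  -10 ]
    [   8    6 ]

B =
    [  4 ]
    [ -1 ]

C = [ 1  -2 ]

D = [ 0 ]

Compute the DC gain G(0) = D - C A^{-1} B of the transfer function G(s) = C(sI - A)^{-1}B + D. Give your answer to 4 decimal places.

G(0) = C(-A)^{-1}B + D = -C A^{-1} B + D.
det A = 8, so A^{-1} = (1/8)·adj(A) = [[3/4, 5/4], [-1, -3/2]]
A^{-1} B = [7/4, -5/2]^T
C A^{-1} B = 27/4
G(0) = D - C A^{-1} B = 0 - (27/4) = -27/4 ≈ -6.7500

-6.7500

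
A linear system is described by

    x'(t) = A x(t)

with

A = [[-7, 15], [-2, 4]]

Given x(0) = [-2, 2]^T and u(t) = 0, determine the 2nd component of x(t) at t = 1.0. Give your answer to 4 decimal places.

3.9914

det(sI - A) = s^2 - (tr A)s + det A, with tr A = (-7) + 4 = -3 and det A = (-7)·4 - 15·(-2) = -28 - (-30) = 2.
So p(s) = det(sI - A) = s^2 + 3s + 2.
Factor s^2 + 3s + 2: two numbers with sum -3 and product 2 are -1 and -2, so s^2 + 3s + 2 = (s + 1)(s + 2).
Hence p(s) = (s + 1) (s + 2), with roots -2, -1.
The eigenvalues -2, -1 are distinct and real, so A is diagonalisable and x(t) = e^{At} x(0) = V diag(e^{λ_i t}) V^{-1} x(0), where the columns of V are the eigenvectors.
λ = -2: A - (-2)I = [[-5, 15], [-2, 6]]. Row 1 gives (-5)·v1 + 15·v2 = 0, so take v_1 = [3, 1]^T.
λ = -1: A - (-1)I = [[-6, 15], [-2, 5]]. Row 1 gives (-6)·v1 + 15·v2 = 0, so take v_2 = [5, 2]^T.
V = [v_1 v_2] = [[3, 5], [1, 2]] has det V = 1, so V^{-1} = adj(V)/det V = [[2, -5], [-1, 3]].
Modal coordinates z(0) = V^{-1} x(0): 2·(-2) + (-5)·2 = -14; (-1)·(-2) + 3·2 = 8; so z(0) = [-14, 8]^T.
x_2(t) = Σ_i (v_i)_2 · z_i(0) · e^{λ_i t} (row 2 of V times the modal terms).
x_2(1.0) = 1·(-14)·e^{-2·1.0} + 2·8·e^{-1·1.0} = (-14)·0.135335 + 16·0.367879 = 3.9914.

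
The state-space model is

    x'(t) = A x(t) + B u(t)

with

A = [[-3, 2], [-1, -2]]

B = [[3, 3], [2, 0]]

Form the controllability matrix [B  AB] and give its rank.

AB = [[-5, -9], [-7, -3]]
Controllability matrix C = [B  AB] = [[3, 3, -5, -9], [2, 0, -7, -3]]
Take the 2×2 submatrix of C formed by columns 1, 2: [[3, 3], [2, 0]]. Its determinant is 3·0 - 3·2 = 0 - 6 = -6 ≠ 0.
So rank(C) ≥ 2; since C has 2 rows, rank(C) = 2.
rank(C) = 2 = n, so the pair (A, B) is completely controllable.

2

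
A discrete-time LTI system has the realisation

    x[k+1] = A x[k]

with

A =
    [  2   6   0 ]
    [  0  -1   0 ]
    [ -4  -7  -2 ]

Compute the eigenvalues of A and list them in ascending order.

-2, -1, 2

det(zI - A) = z^3 - (tr A)z^2 + (M11 + M22 + M33)z - det A, where Mii is the 2×2 principal minor of A obtained by deleting row i and column i.
tr A = 2 + (-1) + (-2) = -1; M11 = (-1)·(-2) - 0·(-7) = 2 - 0 = 2; M22 = 2·(-2) - 0·(-4) = -4 - 0 = -4; M33 = 2·(-1) - 6·0 = -2 - 0 = -2; sum of minors = -4.
det A = 2·((-1)·(-2) - 0·(-7)) - 6·(0·(-2) - 0·(-4)) + 0·(0·(-7) - (-1)·(-4)) = 2·2 - 6·0 + 0·(-4) = 4.
So p(z) = det(zI - A) = z^3 + z^2 - 4z - 4.
Rational-root test: any integer root divides -4. Testing small divisors, z = -1 works: p(-1) = -1 + 1 + 4 + (-4) = 0, so (z + 1) is a factor.
Dividing, p(z) = (z + 1)(z^2 - 4).
Factor z^2 - 4: two numbers with sum 0 and product -4 are 2 and -2, so z^2 - 4 = (z - 2)(z + 2).
Hence p(z) = (z - 2) (z + 1) (z + 2), with roots -2, -1, 2.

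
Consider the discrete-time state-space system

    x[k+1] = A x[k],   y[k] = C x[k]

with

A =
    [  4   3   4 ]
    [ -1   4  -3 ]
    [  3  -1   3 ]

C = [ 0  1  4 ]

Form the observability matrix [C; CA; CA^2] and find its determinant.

CA = [[11, 0, 9]]
CA^2 = [[71, 24, 71]]
Observability matrix O = [C; CA; CA^2] = [[0, 1, 4], [11, 0, 9], [71, 24, 71]]
Expanding along the first row, det(O) = 0·(0·71 - 9·24) - 1·(11·71 - 9·71) + 4·(11·24 - 0·71) = 0·(-216) - 1·142 + 4·264 = 914
Since det(O) ≠ 0, rank(O) = 3 and the system is completely observable.

914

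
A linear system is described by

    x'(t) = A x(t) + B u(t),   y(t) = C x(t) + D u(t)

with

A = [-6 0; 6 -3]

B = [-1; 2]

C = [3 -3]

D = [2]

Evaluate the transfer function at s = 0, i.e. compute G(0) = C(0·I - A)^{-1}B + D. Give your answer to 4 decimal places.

0.5000

G(0) = C(-A)^{-1}B + D = -C A^{-1} B + D.
det A = 18, so A^{-1} = (1/18)·adj(A) = [[-1/6, 0], [-1/3, -1/3]]
A^{-1} B = [1/6, -1/3]^T
C A^{-1} B = 3/2
G(0) = D - C A^{-1} B = 2 - (3/2) = 1/2 ≈ 0.5000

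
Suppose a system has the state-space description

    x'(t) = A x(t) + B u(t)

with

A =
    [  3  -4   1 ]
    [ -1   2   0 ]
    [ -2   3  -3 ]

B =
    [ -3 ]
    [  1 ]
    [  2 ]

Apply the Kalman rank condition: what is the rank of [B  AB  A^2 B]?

3

AB = [[-11], [5], [3]]
A^2B = [[-50], [21], [28]]
Controllability matrix C = [B  AB  A^2B] = [[-3, -11, -50], [1, 5, 21], [2, 3, 28]]
det(C) = (-3)·(5·28 - 21·3) - (-11)·(1·28 - 21·2) + (-50)·(1·3 - 5·2) = (-3)·77 - (-11)·(-14) + (-50)·(-7) = -35 ≠ 0, so rank(C) = 3.
rank(C) = 3 = n, so the pair (A, B) is completely controllable.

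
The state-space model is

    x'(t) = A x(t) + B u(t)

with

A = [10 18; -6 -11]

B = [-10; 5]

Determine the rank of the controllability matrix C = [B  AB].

1

AB = [[-10], [5]]
Controllability matrix C = [B  AB] = [[-10, -10], [5, 5]]
Every column of C is a scalar multiple of column 1 = [-10, 5] (multipliers 1, 1), so the columns span a one-dimensional space.
C ≠ 0, hence rank(C) = 1.
rank(C) = 1 < n = 2, so the pair (A, B) is not completely controllable.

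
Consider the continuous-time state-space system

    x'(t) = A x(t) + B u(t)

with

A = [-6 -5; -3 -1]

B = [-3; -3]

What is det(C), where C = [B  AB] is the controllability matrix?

63

AB = [[33], [12]]
Controllability matrix C = [B  AB] = [[-3, 33], [-3, 12]]
det(C) = (-3)·12 - 33·(-3) = -36 - (-99) = 63
Since det(C) ≠ 0, rank(C) = 2 and the system is completely controllable.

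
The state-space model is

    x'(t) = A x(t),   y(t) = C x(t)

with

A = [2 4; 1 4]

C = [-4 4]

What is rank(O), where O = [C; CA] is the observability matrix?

2

CA = [[-4, 0]]
Observability matrix O = [C; CA] = [[-4, 4], [-4, 0]]
det(O) = (-4)·0 - 4·(-4) = 0 - (-16) = 16 ≠ 0, so rank(O) = 2.
rank(O) = 2 = n, so the pair (A, C) is completely observable.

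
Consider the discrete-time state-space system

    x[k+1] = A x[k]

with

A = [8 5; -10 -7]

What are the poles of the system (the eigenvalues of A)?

det(zI - A) = z^2 - (tr A)z + det A, with tr A = 8 + (-7) = 1 and det A = 8·(-7) - 5·(-10) = -56 - (-50) = -6.
So p(z) = det(zI - A) = z^2 - z - 6.
Factor z^2 - z - 6: two numbers with sum 1 and product -6 are 3 and -2, so z^2 - z - 6 = (z - 3)(z + 2).
Hence p(z) = (z - 3) (z + 2), with roots -2, 3.

-2, 3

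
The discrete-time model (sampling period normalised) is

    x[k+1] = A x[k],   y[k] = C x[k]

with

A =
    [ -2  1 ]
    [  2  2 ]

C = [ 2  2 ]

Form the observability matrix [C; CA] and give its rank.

2

CA = [[0, 6]]
Observability matrix O = [C; CA] = [[2, 2], [0, 6]]
det(O) = 2·6 - 2·0 = 12 - 0 = 12 ≠ 0, so rank(O) = 2.
rank(O) = 2 = n, so the pair (A, C) is completely observable.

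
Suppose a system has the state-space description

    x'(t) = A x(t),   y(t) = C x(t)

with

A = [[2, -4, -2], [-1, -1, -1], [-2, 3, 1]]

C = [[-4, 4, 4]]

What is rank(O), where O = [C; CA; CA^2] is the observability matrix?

3

CA = [[-20, 24, 8]]
CA^2 = [[-80, 80, 24]]
Observability matrix O = [C; CA; CA^2] = [[-4, 4, 4], [-20, 24, 8], [-80, 80, 24]]
det(O) = (-4)·(24·24 - 8·80) - 4·((-20)·24 - 8·(-80)) + 4·((-20)·80 - 24·(-80)) = (-4)·(-64) - 4·160 + 4·320 = 896 ≠ 0, so rank(O) = 3.
rank(O) = 3 = n, so the pair (A, C) is completely observable.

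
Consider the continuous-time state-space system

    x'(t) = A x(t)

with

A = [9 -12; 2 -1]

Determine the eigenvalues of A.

det(sI - A) = s^2 - (tr A)s + det A, with tr A = 9 + (-1) = 8 and det A = 9·(-1) - (-12)·2 = -9 - (-24) = 15.
So p(s) = det(sI - A) = s^2 - 8s + 15.
Factor s^2 - 8s + 15: two numbers with sum 8 and product 15 are 5 and 3, so s^2 - 8s + 15 = (s - 5)(s - 3).
Hence p(s) = (s - 5) (s - 3), with roots 3, 5.
At least one eigenvalue has non-negative real part, so the system is not asymptotically stable.

3, 5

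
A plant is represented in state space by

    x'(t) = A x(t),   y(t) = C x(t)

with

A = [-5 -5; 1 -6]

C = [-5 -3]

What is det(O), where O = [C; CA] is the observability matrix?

CA = [[22, 43]]
Observability matrix O = [C; CA] = [[-5, -3], [22, 43]]
det(O) = (-5)·43 - (-3)·22 = -215 - (-66) = -149
Since det(O) ≠ 0, rank(O) = 2 and the system is completely observable.

-149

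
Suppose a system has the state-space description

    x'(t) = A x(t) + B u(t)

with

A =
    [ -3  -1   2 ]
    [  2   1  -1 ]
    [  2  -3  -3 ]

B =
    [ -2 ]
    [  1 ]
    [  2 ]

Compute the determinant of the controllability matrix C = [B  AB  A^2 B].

8

AB = [[9], [-5], [-13]]
A^2B = [[-48], [26], [72]]
Controllability matrix C = [B  AB  A^2B] = [[-2, 9, -48], [1, -5, 26], [2, -13, 72]]
Expanding along the first row, det(C) = (-2)·((-5)·72 - 26·(-13)) - 9·(1·72 - 26·2) + (-48)·(1·(-13) - (-5)·2) = (-2)·(-22) - 9·20 + (-48)·(-3) = 8
Since det(C) ≠ 0, rank(C) = 3 and the system is completely controllable.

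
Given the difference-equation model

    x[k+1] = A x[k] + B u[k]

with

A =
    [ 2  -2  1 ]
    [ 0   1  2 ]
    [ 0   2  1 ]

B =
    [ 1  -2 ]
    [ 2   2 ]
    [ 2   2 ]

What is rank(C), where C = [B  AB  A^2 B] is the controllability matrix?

2

AB = [[0, -6], [6, 6], [6, 6]]
A^2B = [[-6, -18], [18, 18], [18, 18]]
Controllability matrix C = [B  AB  A^2B] = [[1, -2, 0, -6, -6, -18], [2, 2, 6, 6, 18, 18], [2, 2, 6, 6, 18, 18]]
The rows r1, r2, r3 of C are linearly dependent: -r2 + r3 = 0 (check each entry), so rank(C) ≤ 2.
The 2×2 minor from rows 1, 2, columns 1, 2 is 1·2 - (-2)·2 = 2 - (-4) = 6 ≠ 0, so rank(C) = 2.
rank(C) = 2 < n = 3, so the pair (A, B) is not completely controllable.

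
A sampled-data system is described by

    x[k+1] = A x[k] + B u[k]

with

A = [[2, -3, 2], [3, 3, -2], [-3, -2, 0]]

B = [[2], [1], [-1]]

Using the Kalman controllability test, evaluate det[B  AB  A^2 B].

AB = [[-1], [11], [-8]]
A^2B = [[-51], [46], [-19]]
Controllability matrix C = [B  AB  A^2B] = [[2, -1, -51], [1, 11, 46], [-1, -8, -19]]
Expanding along the first row, det(C) = 2·(11·(-19) - 46·(-8)) - (-1)·(1·(-19) - 46·(-1)) + (-51)·(1·(-8) - 11·(-1)) = 2·159 - (-1)·27 + (-51)·3 = 192
Since det(C) ≠ 0, rank(C) = 3 and the system is completely controllable.

192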